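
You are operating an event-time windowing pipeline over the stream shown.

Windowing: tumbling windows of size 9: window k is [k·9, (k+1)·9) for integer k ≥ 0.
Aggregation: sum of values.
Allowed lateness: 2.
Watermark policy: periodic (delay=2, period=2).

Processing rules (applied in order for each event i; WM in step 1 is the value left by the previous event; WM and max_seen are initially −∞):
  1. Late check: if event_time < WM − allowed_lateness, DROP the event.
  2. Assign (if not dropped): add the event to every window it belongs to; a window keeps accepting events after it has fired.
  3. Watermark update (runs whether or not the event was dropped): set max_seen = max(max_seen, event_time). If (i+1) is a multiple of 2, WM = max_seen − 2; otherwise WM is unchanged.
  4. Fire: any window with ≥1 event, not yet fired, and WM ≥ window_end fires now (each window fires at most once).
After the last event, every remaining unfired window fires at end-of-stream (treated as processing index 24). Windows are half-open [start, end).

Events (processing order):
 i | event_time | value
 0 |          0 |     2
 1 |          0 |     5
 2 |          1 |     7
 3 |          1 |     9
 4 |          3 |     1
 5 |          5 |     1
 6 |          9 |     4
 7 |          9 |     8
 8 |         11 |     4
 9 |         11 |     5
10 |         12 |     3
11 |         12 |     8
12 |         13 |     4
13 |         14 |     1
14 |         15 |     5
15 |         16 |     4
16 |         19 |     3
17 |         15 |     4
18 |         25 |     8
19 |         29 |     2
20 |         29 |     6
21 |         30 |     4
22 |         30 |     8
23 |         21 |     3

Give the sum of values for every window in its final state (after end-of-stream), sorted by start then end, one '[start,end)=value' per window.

i=0 t=0 v=2: → [0,9); WM=−∞
i=1 t=0 v=5: → [0,9); WM=-2
i=2 t=1 v=7: → [0,9); WM=-2
i=3 t=1 v=9: → [0,9); WM=-1
i=4 t=3 v=1: → [0,9); WM=-1
i=5 t=5 v=1: → [0,9); WM=3
i=6 t=9 v=4: → [9,18); WM=3
i=7 t=9 v=8: → [9,18); WM=7
i=8 t=11 v=4: → [9,18); WM=7
i=9 t=11 v=5: → [9,18); WM=9; [0,9) fires=25
i=10 t=12 v=3: → [9,18); WM=9
i=11 t=12 v=8: → [9,18); WM=10
i=12 t=13 v=4: → [9,18); WM=10
i=13 t=14 v=1: → [9,18); WM=12
i=14 t=15 v=5: → [9,18); WM=12
i=15 t=16 v=4: → [9,18); WM=14
i=16 t=19 v=3: → [18,27); WM=14
i=17 t=15 v=4: → [9,18); WM=17
i=18 t=25 v=8: → [18,27); WM=17
i=19 t=29 v=2: → [27,36); WM=27; [9,18) fires=50 [18,27) fires=11
i=20 t=29 v=6: → [27,36); WM=27
i=21 t=30 v=4: → [27,36); WM=28
i=22 t=30 v=8: → [27,36); WM=28
i=23 t=21 v=3: DROP (t<28-2); WM=28

[0,9)=25 [9,18)=50 [18,27)=11 [27,36)=20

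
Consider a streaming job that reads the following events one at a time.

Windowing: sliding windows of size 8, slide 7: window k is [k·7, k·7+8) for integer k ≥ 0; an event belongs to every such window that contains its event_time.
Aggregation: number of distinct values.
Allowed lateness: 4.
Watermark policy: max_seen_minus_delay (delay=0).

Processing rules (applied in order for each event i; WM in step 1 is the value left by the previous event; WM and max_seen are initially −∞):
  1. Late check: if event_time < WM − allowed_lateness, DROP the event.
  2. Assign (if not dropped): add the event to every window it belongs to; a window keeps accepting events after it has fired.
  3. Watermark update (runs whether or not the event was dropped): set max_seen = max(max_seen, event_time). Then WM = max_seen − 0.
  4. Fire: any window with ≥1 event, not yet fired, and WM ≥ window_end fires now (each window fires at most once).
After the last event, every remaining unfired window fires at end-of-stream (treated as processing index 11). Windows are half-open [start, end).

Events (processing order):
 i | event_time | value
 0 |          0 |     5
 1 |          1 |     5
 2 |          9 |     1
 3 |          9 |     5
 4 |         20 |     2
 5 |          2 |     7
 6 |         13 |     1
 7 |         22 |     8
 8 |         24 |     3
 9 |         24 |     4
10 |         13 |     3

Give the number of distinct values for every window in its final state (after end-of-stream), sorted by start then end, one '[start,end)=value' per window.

i=0 t=0 v=5: → [0,8); WM=0
i=1 t=1 v=5: → [0,8); WM=1
i=2 t=9 v=1: → [7,15); WM=9; [0,8) fires=1
i=3 t=9 v=5: → [7,15); WM=9
i=4 t=20 v=2: → [14,22); WM=20; [7,15) fires=2
i=5 t=2 v=7: DROP (t<20-4); WM=20
i=6 t=13 v=1: DROP (t<20-4); WM=20
i=7 t=22 v=8: → [21,29); WM=22; [14,22) fires=1
i=8 t=24 v=3: → [21,29); WM=24
i=9 t=24 v=4: → [21,29); WM=24
i=10 t=13 v=3: DROP (t<24-4); WM=24

[0,8)=1 [7,15)=2 [14,22)=1 [21,29)=3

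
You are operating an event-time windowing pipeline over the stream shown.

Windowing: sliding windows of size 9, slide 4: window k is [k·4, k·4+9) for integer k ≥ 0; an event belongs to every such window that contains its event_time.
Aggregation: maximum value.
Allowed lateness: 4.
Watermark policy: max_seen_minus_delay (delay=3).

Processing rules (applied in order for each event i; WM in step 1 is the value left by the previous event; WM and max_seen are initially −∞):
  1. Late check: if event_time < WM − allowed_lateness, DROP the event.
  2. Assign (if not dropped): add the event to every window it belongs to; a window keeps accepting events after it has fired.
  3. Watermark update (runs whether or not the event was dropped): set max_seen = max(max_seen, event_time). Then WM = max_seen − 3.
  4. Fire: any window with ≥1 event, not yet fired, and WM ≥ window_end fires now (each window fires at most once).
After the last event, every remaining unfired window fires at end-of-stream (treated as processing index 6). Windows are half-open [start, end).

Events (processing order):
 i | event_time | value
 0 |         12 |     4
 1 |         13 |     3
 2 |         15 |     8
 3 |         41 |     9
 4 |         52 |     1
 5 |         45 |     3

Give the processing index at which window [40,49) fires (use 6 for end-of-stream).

4

i=0 t=12 v=4: → [12,21),[8,17),[4,13); WM=9
i=1 t=13 v=3: → [12,21),[8,17); WM=10
i=2 t=15 v=8: → [12,21),[8,17); WM=12
i=3 t=41 v=9: → [40,49),[36,45); WM=38; [4,13) fires=4 [8,17) fires=8 [12,21) fires=8
i=4 t=52 v=1: → [52,61),[48,57),[44,53); WM=49; [36,45) fires=9 [40,49) fires=9
i=5 t=45 v=3: → [44,53),[40,49); WM=49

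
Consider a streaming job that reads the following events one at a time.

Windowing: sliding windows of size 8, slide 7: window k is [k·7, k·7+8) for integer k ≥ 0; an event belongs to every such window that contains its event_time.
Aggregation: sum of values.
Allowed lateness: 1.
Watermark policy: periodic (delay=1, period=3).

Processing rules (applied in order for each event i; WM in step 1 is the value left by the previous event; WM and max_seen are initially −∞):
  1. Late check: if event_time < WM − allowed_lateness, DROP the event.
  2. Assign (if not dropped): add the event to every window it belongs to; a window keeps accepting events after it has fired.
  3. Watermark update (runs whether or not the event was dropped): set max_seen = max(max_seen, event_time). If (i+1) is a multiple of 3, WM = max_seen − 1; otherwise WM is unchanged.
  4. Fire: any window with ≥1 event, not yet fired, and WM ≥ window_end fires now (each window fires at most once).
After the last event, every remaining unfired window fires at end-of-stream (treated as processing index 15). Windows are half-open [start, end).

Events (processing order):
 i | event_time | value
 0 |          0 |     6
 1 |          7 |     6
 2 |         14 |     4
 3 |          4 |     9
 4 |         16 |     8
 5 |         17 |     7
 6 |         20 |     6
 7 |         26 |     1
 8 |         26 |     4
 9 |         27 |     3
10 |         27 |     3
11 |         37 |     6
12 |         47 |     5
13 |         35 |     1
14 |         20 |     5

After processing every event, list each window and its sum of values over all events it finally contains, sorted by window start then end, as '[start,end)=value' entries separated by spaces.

i=0 t=0 v=6: → [0,8); WM=−∞
i=1 t=7 v=6: → [7,15),[0,8); WM=−∞
i=2 t=14 v=4: → [14,22),[7,15); WM=13; [0,8) fires=12
i=3 t=4 v=9: DROP (t<13-1); WM=13
i=4 t=16 v=8: → [14,22); WM=13
i=5 t=17 v=7: → [14,22); WM=16; [7,15) fires=10
i=6 t=20 v=6: → [14,22); WM=16
i=7 t=26 v=1: → [21,29); WM=16
i=8 t=26 v=4: → [21,29); WM=25; [14,22) fires=25
i=9 t=27 v=3: → [21,29); WM=25
i=10 t=27 v=3: → [21,29); WM=25
i=11 t=37 v=6: → [35,43); WM=36; [21,29) fires=11
i=12 t=47 v=5: → [42,50); WM=36
i=13 t=35 v=1: → [35,43),[28,36); WM=36; [28,36) fires=1
i=14 t=20 v=5: DROP (t<36-1); WM=46; [35,43) fires=7

[0,8)=12 [7,15)=10 [14,22)=25 [21,29)=11 [28,36)=1 [35,43)=7 [42,50)=5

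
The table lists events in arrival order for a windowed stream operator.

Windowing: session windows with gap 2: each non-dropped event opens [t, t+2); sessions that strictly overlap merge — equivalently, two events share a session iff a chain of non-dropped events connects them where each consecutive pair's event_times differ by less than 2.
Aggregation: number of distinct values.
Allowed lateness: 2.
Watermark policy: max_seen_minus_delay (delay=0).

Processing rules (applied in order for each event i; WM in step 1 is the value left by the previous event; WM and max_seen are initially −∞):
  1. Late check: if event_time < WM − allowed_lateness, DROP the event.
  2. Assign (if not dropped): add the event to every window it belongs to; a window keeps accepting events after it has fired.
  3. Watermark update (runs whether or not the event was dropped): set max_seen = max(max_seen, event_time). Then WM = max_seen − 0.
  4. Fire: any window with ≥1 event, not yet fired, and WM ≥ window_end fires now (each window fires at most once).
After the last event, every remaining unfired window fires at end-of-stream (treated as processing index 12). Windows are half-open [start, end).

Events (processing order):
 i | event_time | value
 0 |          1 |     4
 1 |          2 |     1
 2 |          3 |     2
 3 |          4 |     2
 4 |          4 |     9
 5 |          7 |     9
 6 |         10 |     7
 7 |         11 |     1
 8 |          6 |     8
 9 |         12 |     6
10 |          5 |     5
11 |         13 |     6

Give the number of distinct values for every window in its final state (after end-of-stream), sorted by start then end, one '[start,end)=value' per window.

i=0 t=1 v=4: → [1,3); WM=1
i=1 t=2 v=1: → [1,4); WM=2
i=2 t=3 v=2: → [1,5); WM=3
i=3 t=4 v=2: → [1,6); WM=4
i=4 t=4 v=9: → [1,6); WM=4
i=5 t=7 v=9: → [7,9); WM=7
i=6 t=10 v=7: → [10,12); WM=10
i=7 t=11 v=1: → [10,13); WM=11
i=8 t=6 v=8: DROP (t<11-2); WM=11
i=9 t=12 v=6: → [10,14); WM=12
i=10 t=5 v=5: DROP (t<12-2); WM=12
i=11 t=13 v=6: → [10,15); WM=13

[1,6)=4 [7,9)=1 [10,15)=3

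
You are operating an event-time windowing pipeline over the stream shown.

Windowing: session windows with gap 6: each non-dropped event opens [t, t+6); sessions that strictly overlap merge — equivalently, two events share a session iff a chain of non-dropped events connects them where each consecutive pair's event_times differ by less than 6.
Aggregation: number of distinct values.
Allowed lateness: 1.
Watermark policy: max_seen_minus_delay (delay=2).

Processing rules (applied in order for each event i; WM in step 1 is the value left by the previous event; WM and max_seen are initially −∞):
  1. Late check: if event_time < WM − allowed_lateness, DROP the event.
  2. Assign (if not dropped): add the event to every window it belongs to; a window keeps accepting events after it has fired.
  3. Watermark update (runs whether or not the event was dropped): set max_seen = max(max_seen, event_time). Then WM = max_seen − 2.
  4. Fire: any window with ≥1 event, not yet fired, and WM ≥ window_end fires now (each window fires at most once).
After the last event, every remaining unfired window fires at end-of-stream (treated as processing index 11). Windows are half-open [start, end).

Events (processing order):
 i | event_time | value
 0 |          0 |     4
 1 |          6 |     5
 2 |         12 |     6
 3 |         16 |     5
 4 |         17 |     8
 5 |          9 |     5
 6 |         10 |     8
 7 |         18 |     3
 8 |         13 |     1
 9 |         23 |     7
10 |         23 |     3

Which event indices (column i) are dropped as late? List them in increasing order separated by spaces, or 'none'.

5 6 8

i=0 t=0 v=4: → [0,6); WM=-2
i=1 t=6 v=5: → [6,12); WM=4
i=2 t=12 v=6: → [12,18); WM=10
i=3 t=16 v=5: → [12,22); WM=14
i=4 t=17 v=8: → [12,23); WM=15
i=5 t=9 v=5: DROP (t<15-1); WM=15
i=6 t=10 v=8: DROP (t<15-1); WM=15
i=7 t=18 v=3: → [12,24); WM=16
i=8 t=13 v=1: DROP (t<16-1); WM=16
i=9 t=23 v=7: → [12,29); WM=21
i=10 t=23 v=3: → [12,29); WM=21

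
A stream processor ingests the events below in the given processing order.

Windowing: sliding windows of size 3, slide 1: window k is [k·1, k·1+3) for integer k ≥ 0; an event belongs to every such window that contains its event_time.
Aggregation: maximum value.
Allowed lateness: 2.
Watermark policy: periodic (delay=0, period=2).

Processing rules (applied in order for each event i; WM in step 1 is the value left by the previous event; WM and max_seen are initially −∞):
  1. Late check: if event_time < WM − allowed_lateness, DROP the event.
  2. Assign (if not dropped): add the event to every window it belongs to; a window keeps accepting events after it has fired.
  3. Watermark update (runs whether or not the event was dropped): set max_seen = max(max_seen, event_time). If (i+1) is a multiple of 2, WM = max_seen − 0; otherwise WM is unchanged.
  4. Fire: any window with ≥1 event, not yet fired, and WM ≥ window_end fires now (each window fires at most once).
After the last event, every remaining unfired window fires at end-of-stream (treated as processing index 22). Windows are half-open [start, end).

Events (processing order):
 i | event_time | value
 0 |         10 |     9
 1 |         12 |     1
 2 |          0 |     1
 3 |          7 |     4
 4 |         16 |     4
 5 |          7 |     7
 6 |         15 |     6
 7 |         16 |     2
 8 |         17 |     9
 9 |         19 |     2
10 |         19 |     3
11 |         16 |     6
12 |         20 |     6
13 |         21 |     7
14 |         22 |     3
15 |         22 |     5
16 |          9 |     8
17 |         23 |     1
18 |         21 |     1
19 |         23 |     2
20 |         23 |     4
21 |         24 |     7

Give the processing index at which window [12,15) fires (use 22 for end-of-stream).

i=0 t=10 v=9: → [10,13),[9,12),[8,11); WM=−∞
i=1 t=12 v=1: → [12,15),[11,14),[10,13); WM=12; [8,11) fires=9 [9,12) fires=9
i=2 t=0 v=1: DROP (t<12-2); WM=12
i=3 t=7 v=4: DROP (t<12-2); WM=12
i=4 t=16 v=4: → [16,19),[15,18),[14,17); WM=12
i=5 t=7 v=7: DROP (t<12-2); WM=16; [10,13) fires=9 [11,14) fires=1 [12,15) fires=1
i=6 t=15 v=6: → [15,18),[14,17),[13,16); WM=16; [13,16) fires=6
i=7 t=16 v=2: → [16,19),[15,18),[14,17); WM=16
i=8 t=17 v=9: → [17,20),[16,19),[15,18); WM=16
i=9 t=19 v=2: → [19,22),[18,21),[17,20); WM=19; [14,17) fires=6 [15,18) fires=9 [16,19) fires=9
i=10 t=19 v=3: → [19,22),[18,21),[17,20); WM=19
i=11 t=16 v=6: DROP (t<19-2); WM=19
i=12 t=20 v=6: → [20,23),[19,22),[18,21); WM=19
i=13 t=21 v=7: → [21,24),[20,23),[19,22); WM=21; [17,20) fires=9 [18,21) fires=6
i=14 t=22 v=3: → [22,25),[21,24),[20,23); WM=21
i=15 t=22 v=5: → [22,25),[21,24),[20,23); WM=22; [19,22) fires=7
i=16 t=9 v=8: DROP (t<22-2); WM=22
i=17 t=23 v=1: → [23,26),[22,25),[21,24); WM=23; [20,23) fires=7
i=18 t=21 v=1: → [21,24),[20,23),[19,22); WM=23
i=19 t=23 v=2: → [23,26),[22,25),[21,24); WM=23
i=20 t=23 v=4: → [23,26),[22,25),[21,24); WM=23
i=21 t=24 v=7: → [24,27),[23,26),[22,25); WM=24; [21,24) fires=7

5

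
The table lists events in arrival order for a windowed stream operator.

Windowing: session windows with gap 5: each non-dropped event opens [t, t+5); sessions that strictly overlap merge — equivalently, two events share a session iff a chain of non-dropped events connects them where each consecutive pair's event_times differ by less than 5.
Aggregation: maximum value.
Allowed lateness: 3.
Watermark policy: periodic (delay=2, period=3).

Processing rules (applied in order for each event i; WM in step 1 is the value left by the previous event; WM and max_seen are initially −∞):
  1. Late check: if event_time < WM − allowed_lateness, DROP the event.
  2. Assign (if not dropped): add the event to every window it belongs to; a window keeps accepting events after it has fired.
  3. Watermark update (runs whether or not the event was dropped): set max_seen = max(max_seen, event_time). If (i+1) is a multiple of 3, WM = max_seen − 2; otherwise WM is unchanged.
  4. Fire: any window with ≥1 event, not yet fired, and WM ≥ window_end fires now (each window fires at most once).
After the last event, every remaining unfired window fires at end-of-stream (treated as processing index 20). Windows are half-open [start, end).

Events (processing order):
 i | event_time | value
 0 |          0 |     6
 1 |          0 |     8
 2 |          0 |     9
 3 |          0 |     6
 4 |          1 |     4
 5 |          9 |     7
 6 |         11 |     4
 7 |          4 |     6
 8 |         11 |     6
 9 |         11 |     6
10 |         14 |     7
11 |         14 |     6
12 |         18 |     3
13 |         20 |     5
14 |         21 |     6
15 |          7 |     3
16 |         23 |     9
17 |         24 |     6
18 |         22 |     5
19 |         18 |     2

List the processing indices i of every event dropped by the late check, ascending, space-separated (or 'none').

i=0 t=0 v=6: → [0,5); WM=−∞
i=1 t=0 v=8: → [0,5); WM=−∞
i=2 t=0 v=9: → [0,5); WM=-2
i=3 t=0 v=6: → [0,5); WM=-2
i=4 t=1 v=4: → [0,6); WM=-2
i=5 t=9 v=7: → [9,14); WM=7
i=6 t=11 v=4: → [9,16); WM=7
i=7 t=4 v=6: → [0,9); WM=7
i=8 t=11 v=6: → [9,16); WM=9
i=9 t=11 v=6: → [9,16); WM=9
i=10 t=14 v=7: → [9,19); WM=9
i=11 t=14 v=6: → [9,19); WM=12
i=12 t=18 v=3: → [9,23); WM=12
i=13 t=20 v=5: → [9,25); WM=12
i=14 t=21 v=6: → [9,26); WM=19
i=15 t=7 v=3: DROP (t<19-3); WM=19
i=16 t=23 v=9: → [9,28); WM=19
i=17 t=24 v=6: → [9,29); WM=22
i=18 t=22 v=5: → [9,29); WM=22
i=19 t=18 v=2: DROP (t<22-3); WM=22

15 19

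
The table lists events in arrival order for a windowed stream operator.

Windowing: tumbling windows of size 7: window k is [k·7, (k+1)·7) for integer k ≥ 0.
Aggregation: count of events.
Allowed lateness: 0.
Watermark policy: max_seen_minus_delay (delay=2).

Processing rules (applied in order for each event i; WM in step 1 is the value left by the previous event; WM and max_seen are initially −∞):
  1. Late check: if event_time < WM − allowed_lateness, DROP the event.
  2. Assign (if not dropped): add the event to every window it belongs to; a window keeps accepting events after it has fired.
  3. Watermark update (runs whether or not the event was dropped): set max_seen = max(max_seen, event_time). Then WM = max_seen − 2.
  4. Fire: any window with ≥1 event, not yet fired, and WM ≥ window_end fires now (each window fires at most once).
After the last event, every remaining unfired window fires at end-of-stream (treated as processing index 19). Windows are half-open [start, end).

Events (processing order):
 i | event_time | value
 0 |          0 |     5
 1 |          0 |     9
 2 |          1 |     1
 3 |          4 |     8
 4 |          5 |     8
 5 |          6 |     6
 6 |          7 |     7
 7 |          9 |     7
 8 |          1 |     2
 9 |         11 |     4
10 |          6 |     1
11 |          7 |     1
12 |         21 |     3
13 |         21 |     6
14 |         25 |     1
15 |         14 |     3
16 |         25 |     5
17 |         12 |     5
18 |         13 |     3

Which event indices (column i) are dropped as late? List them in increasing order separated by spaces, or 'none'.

8 10 11 15 17 18

i=0 t=0 v=5: → [0,7); WM=-2
i=1 t=0 v=9: → [0,7); WM=-2
i=2 t=1 v=1: → [0,7); WM=-1
i=3 t=4 v=8: → [0,7); WM=2
i=4 t=5 v=8: → [0,7); WM=3
i=5 t=6 v=6: → [0,7); WM=4
i=6 t=7 v=7: → [7,14); WM=5
i=7 t=9 v=7: → [7,14); WM=7; [0,7) fires=6
i=8 t=1 v=2: DROP (t<7-0); WM=7
i=9 t=11 v=4: → [7,14); WM=9
i=10 t=6 v=1: DROP (t<9-0); WM=9
i=11 t=7 v=1: DROP (t<9-0); WM=9
i=12 t=21 v=3: → [21,28); WM=19; [7,14) fires=3
i=13 t=21 v=6: → [21,28); WM=19
i=14 t=25 v=1: → [21,28); WM=23
i=15 t=14 v=3: DROP (t<23-0); WM=23
i=16 t=25 v=5: → [21,28); WM=23
i=17 t=12 v=5: DROP (t<23-0); WM=23
i=18 t=13 v=3: DROP (t<23-0); WM=23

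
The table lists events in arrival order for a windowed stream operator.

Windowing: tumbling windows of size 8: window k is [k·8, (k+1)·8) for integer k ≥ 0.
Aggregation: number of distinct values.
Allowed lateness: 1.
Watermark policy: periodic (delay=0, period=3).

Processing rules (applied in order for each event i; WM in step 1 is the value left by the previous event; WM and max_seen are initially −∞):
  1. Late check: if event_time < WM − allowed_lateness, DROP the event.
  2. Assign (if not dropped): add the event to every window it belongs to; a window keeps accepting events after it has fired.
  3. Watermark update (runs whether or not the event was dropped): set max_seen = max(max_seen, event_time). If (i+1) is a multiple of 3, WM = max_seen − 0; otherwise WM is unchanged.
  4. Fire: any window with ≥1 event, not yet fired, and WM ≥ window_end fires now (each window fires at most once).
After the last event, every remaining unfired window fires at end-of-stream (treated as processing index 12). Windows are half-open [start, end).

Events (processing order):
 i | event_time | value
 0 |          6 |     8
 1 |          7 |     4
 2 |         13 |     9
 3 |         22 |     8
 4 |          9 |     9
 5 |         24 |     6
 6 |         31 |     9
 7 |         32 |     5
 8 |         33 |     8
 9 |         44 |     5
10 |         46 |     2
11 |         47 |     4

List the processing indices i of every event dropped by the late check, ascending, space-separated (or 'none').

i=0 t=6 v=8: → [0,8); WM=−∞
i=1 t=7 v=4: → [0,8); WM=−∞
i=2 t=13 v=9: → [8,16); WM=13; [0,8) fires=2
i=3 t=22 v=8: → [16,24); WM=13
i=4 t=9 v=9: DROP (t<13-1); WM=13
i=5 t=24 v=6: → [24,32); WM=24; [8,16) fires=1 [16,24) fires=1
i=6 t=31 v=9: → [24,32); WM=24
i=7 t=32 v=5: → [32,40); WM=24
i=8 t=33 v=8: → [32,40); WM=33; [24,32) fires=2
i=9 t=44 v=5: → [40,48); WM=33
i=10 t=46 v=2: → [40,48); WM=33
i=11 t=47 v=4: → [40,48); WM=47; [32,40) fires=2

4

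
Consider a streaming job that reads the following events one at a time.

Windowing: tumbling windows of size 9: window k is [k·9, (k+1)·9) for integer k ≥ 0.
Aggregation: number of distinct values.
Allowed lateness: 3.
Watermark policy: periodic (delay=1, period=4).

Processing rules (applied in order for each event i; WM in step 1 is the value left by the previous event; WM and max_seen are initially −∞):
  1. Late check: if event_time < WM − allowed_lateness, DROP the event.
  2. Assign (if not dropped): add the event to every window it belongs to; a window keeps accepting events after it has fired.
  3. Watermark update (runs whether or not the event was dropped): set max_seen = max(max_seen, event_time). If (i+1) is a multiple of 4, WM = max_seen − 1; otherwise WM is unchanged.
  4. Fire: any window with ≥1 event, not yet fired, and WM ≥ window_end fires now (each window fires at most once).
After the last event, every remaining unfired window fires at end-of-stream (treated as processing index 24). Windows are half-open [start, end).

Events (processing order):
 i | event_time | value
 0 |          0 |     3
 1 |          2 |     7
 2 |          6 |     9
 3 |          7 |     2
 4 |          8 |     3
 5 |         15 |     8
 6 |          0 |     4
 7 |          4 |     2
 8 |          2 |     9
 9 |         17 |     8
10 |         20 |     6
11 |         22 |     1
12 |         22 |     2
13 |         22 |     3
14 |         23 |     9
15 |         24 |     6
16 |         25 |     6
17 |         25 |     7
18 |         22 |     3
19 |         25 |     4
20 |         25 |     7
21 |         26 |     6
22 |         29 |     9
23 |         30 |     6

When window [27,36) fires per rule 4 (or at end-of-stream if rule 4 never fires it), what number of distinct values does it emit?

2

i=0 t=0 v=3: → [0,9); WM=−∞
i=1 t=2 v=7: → [0,9); WM=−∞
i=2 t=6 v=9: → [0,9); WM=−∞
i=3 t=7 v=2: → [0,9); WM=6
i=4 t=8 v=3: → [0,9); WM=6
i=5 t=15 v=8: → [9,18); WM=6
i=6 t=0 v=4: DROP (t<6-3); WM=6
i=7 t=4 v=2: → [0,9); WM=14; [0,9) fires=4
i=8 t=2 v=9: DROP (t<14-3); WM=14
i=9 t=17 v=8: → [9,18); WM=14
i=10 t=20 v=6: → [18,27); WM=14
i=11 t=22 v=1: → [18,27); WM=21; [9,18) fires=1
i=12 t=22 v=2: → [18,27); WM=21
i=13 t=22 v=3: → [18,27); WM=21
i=14 t=23 v=9: → [18,27); WM=21
i=15 t=24 v=6: → [18,27); WM=23
i=16 t=25 v=6: → [18,27); WM=23
i=17 t=25 v=7: → [18,27); WM=23
i=18 t=22 v=3: → [18,27); WM=23
i=19 t=25 v=4: → [18,27); WM=24
i=20 t=25 v=7: → [18,27); WM=24
i=21 t=26 v=6: → [18,27); WM=24
i=22 t=29 v=9: → [27,36); WM=24
i=23 t=30 v=6: → [27,36); WM=29; [18,27) fires=7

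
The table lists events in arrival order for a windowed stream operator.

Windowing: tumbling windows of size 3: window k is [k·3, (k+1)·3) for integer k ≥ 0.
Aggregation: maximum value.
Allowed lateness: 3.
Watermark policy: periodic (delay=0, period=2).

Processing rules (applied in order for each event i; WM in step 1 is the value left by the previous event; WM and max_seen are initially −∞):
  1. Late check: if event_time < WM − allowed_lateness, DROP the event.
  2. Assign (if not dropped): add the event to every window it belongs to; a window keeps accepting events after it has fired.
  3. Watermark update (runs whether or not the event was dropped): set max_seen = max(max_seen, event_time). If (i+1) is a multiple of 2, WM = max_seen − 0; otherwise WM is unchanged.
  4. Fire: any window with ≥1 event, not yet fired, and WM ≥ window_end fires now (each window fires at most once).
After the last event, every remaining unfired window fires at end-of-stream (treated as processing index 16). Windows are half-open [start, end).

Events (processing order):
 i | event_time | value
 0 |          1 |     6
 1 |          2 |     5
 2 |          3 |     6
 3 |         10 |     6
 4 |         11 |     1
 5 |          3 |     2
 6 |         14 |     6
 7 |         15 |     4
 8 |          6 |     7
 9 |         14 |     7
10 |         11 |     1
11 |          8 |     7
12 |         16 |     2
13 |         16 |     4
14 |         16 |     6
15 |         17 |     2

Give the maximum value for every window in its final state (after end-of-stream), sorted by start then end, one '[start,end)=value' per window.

i=0 t=1 v=6: → [0,3); WM=−∞
i=1 t=2 v=5: → [0,3); WM=2
i=2 t=3 v=6: → [3,6); WM=2
i=3 t=10 v=6: → [9,12); WM=10; [0,3) fires=6 [3,6) fires=6
i=4 t=11 v=1: → [9,12); WM=10
i=5 t=3 v=2: DROP (t<10-3); WM=11
i=6 t=14 v=6: → [12,15); WM=11
i=7 t=15 v=4: → [15,18); WM=15; [9,12) fires=6 [12,15) fires=6
i=8 t=6 v=7: DROP (t<15-3); WM=15
i=9 t=14 v=7: → [12,15); WM=15
i=10 t=11 v=1: DROP (t<15-3); WM=15
i=11 t=8 v=7: DROP (t<15-3); WM=15
i=12 t=16 v=2: → [15,18); WM=15
i=13 t=16 v=4: → [15,18); WM=16
i=14 t=16 v=6: → [15,18); WM=16
i=15 t=17 v=2: → [15,18); WM=17

[0,3)=6 [3,6)=6 [9,12)=6 [12,15)=7 [15,18)=6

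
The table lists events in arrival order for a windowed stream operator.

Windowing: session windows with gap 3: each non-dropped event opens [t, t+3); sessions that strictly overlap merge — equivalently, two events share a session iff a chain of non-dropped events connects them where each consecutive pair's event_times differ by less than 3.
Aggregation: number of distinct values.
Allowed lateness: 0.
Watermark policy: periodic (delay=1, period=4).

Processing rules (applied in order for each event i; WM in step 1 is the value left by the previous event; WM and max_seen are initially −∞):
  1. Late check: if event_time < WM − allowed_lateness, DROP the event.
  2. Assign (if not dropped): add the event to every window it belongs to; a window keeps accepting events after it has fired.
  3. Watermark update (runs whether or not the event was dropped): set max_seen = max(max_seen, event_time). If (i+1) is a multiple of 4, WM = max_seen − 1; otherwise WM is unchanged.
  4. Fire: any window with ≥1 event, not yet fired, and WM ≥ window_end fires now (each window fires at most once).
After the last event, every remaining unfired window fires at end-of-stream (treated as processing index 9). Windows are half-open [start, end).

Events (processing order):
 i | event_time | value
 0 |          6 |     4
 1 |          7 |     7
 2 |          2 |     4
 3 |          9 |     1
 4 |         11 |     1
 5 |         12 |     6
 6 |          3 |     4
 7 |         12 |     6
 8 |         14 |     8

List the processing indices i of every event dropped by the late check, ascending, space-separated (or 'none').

6

i=0 t=6 v=4: → [6,9); WM=−∞
i=1 t=7 v=7: → [6,10); WM=−∞
i=2 t=2 v=4: → [2,5); WM=−∞
i=3 t=9 v=1: → [6,12); WM=8
i=4 t=11 v=1: → [6,14); WM=8
i=5 t=12 v=6: → [6,15); WM=8
i=6 t=3 v=4: DROP (t<8-0); WM=8
i=7 t=12 v=6: → [6,15); WM=11
i=8 t=14 v=8: → [6,17); WM=11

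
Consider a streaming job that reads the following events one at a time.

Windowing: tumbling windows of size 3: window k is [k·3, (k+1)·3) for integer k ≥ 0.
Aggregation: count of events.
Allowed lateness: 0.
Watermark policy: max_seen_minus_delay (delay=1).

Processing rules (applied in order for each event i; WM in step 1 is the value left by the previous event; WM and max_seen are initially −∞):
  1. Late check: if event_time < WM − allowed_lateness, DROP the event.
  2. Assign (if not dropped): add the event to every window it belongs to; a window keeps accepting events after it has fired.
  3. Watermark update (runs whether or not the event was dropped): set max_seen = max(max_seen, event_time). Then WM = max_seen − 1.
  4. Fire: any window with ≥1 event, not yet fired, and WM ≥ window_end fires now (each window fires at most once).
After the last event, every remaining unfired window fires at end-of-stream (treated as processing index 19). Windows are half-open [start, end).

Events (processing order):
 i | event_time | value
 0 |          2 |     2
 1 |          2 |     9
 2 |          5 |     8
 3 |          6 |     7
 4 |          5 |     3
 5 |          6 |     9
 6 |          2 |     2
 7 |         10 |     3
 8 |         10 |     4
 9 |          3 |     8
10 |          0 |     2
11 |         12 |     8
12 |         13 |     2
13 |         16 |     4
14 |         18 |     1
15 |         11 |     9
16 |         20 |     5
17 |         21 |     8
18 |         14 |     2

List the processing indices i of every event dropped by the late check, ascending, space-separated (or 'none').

i=0 t=2 v=2: → [0,3); WM=1
i=1 t=2 v=9: → [0,3); WM=1
i=2 t=5 v=8: → [3,6); WM=4; [0,3) fires=2
i=3 t=6 v=7: → [6,9); WM=5
i=4 t=5 v=3: → [3,6); WM=5
i=5 t=6 v=9: → [6,9); WM=5
i=6 t=2 v=2: DROP (t<5-0); WM=5
i=7 t=10 v=3: → [9,12); WM=9; [3,6) fires=2 [6,9) fires=2
i=8 t=10 v=4: → [9,12); WM=9
i=9 t=3 v=8: DROP (t<9-0); WM=9
i=10 t=0 v=2: DROP (t<9-0); WM=9
i=11 t=12 v=8: → [12,15); WM=11
i=12 t=13 v=2: → [12,15); WM=12; [9,12) fires=2
i=13 t=16 v=4: → [15,18); WM=15; [12,15) fires=2
i=14 t=18 v=1: → [18,21); WM=17
i=15 t=11 v=9: DROP (t<17-0); WM=17
i=16 t=20 v=5: → [18,21); WM=19; [15,18) fires=1
i=17 t=21 v=8: → [21,24); WM=20
i=18 t=14 v=2: DROP (t<20-0); WM=20

6 9 10 15 18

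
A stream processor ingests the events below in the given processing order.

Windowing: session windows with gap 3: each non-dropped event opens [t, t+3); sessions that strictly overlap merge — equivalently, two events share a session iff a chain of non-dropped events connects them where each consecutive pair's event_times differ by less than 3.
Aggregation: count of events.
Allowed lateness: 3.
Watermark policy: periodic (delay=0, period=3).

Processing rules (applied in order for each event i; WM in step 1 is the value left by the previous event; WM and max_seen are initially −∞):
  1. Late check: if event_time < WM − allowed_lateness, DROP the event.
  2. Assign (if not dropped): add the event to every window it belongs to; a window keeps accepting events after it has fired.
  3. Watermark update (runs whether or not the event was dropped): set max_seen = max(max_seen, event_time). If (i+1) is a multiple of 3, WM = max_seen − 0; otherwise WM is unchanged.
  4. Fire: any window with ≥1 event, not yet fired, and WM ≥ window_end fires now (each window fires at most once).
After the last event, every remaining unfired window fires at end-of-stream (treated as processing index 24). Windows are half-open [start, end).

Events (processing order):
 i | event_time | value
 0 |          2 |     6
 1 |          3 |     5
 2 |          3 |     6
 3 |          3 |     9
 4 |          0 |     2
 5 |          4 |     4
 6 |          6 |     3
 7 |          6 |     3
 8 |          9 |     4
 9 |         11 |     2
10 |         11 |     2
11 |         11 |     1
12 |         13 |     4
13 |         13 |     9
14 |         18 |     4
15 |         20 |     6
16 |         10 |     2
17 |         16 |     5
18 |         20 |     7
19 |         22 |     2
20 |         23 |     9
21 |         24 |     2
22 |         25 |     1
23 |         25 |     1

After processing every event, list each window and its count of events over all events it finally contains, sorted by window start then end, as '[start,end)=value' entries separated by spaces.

[0,9)=8 [9,16)=6 [16,28)=9

i=0 t=2 v=6: → [2,5); WM=−∞
i=1 t=3 v=5: → [2,6); WM=−∞
i=2 t=3 v=6: → [2,6); WM=3
i=3 t=3 v=9: → [2,6); WM=3
i=4 t=0 v=2: → [0,6); WM=3
i=5 t=4 v=4: → [0,7); WM=4
i=6 t=6 v=3: → [0,9); WM=4
i=7 t=6 v=3: → [0,9); WM=4
i=8 t=9 v=4: → [9,12); WM=9
i=9 t=11 v=2: → [9,14); WM=9
i=10 t=11 v=2: → [9,14); WM=9
i=11 t=11 v=1: → [9,14); WM=11
i=12 t=13 v=4: → [9,16); WM=11
i=13 t=13 v=9: → [9,16); WM=11
i=14 t=18 v=4: → [18,21); WM=18
i=15 t=20 v=6: → [18,23); WM=18
i=16 t=10 v=2: DROP (t<18-3); WM=18
i=17 t=16 v=5: → [16,23); WM=20
i=18 t=20 v=7: → [16,23); WM=20
i=19 t=22 v=2: → [16,25); WM=20
i=20 t=23 v=9: → [16,26); WM=23
i=21 t=24 v=2: → [16,27); WM=23
i=22 t=25 v=1: → [16,28); WM=23
i=23 t=25 v=1: → [16,28); WM=25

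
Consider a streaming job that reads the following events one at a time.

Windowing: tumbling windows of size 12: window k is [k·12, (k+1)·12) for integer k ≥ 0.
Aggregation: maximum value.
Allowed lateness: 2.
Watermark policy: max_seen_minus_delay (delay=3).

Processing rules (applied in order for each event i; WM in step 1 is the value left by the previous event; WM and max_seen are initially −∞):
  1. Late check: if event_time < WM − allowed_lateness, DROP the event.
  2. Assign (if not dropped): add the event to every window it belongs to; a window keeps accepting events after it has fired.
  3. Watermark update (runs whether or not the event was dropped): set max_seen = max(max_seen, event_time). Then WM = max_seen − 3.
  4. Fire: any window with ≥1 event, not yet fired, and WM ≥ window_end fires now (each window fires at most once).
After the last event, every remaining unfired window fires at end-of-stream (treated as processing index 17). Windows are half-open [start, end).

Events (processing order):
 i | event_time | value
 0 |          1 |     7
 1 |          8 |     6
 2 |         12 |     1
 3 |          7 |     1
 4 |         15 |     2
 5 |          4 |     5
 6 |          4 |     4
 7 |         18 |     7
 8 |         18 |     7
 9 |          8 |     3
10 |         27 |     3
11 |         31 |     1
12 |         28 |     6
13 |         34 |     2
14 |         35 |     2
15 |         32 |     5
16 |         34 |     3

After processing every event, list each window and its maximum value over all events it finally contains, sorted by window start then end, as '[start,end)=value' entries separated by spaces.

i=0 t=1 v=7: → [0,12); WM=-2
i=1 t=8 v=6: → [0,12); WM=5
i=2 t=12 v=1: → [12,24); WM=9
i=3 t=7 v=1: → [0,12); WM=9
i=4 t=15 v=2: → [12,24); WM=12; [0,12) fires=7
i=5 t=4 v=5: DROP (t<12-2); WM=12
i=6 t=4 v=4: DROP (t<12-2); WM=12
i=7 t=18 v=7: → [12,24); WM=15
i=8 t=18 v=7: → [12,24); WM=15
i=9 t=8 v=3: DROP (t<15-2); WM=15
i=10 t=27 v=3: → [24,36); WM=24; [12,24) fires=7
i=11 t=31 v=1: → [24,36); WM=28
i=12 t=28 v=6: → [24,36); WM=28
i=13 t=34 v=2: → [24,36); WM=31
i=14 t=35 v=2: → [24,36); WM=32
i=15 t=32 v=5: → [24,36); WM=32
i=16 t=34 v=3: → [24,36); WM=32

[0,12)=7 [12,24)=7 [24,36)=6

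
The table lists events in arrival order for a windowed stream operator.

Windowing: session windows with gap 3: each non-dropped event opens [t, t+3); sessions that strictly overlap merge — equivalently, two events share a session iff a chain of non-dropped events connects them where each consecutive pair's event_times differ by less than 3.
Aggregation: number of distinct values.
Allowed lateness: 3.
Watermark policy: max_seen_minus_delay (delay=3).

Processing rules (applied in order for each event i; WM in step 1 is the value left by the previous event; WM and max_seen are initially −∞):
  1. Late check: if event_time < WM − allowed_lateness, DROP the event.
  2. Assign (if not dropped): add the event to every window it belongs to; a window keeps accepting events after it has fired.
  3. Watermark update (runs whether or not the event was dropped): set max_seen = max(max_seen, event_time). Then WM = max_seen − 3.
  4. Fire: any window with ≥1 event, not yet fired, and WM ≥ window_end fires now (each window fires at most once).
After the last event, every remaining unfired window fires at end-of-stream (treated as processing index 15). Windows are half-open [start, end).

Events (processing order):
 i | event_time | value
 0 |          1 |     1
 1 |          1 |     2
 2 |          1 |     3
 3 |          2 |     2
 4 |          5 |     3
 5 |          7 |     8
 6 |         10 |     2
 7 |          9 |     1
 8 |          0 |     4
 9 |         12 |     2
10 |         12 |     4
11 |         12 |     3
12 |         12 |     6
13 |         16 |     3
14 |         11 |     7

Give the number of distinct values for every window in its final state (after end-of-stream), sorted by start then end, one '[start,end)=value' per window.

i=0 t=1 v=1: → [1,4); WM=-2
i=1 t=1 v=2: → [1,4); WM=-2
i=2 t=1 v=3: → [1,4); WM=-2
i=3 t=2 v=2: → [1,5); WM=-1
i=4 t=5 v=3: → [5,8); WM=2
i=5 t=7 v=8: → [5,10); WM=4
i=6 t=10 v=2: → [10,13); WM=7
i=7 t=9 v=1: → [5,13); WM=7
i=8 t=0 v=4: DROP (t<7-3); WM=7
i=9 t=12 v=2: → [5,15); WM=9
i=10 t=12 v=4: → [5,15); WM=9
i=11 t=12 v=3: → [5,15); WM=9
i=12 t=12 v=6: → [5,15); WM=9
i=13 t=16 v=3: → [16,19); WM=13
i=14 t=11 v=7: → [5,15); WM=13

[1,5)=3 [5,15)=7 [16,19)=1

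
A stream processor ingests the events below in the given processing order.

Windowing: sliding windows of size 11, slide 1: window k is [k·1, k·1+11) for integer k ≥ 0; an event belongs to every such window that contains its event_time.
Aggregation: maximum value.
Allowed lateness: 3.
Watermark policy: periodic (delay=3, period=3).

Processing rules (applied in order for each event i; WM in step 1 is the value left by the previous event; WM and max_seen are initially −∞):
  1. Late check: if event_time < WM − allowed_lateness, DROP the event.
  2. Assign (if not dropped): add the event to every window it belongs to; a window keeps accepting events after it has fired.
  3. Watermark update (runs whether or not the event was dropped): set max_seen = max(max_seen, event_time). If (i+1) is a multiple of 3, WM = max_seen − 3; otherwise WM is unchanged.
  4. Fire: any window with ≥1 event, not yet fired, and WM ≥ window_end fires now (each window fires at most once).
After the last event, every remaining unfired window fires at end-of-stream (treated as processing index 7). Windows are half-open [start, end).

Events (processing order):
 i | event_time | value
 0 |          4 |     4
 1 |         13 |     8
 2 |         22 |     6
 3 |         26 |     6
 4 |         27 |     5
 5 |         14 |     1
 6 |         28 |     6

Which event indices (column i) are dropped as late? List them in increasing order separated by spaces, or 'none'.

5

i=0 t=4 v=4: → [4,15),[3,14),[2,13),[1,12),[0,11); WM=−∞
i=1 t=13 v=8: → [13,24),[12,23),[11,22),[10,21),[9,20),[8,19),[7,18),[6,17),[5,16),[4,15),[3,14); WM=−∞
i=2 t=22 v=6: → [22,33),[21,32),[20,31),[19,30),[18,29),[17,28),[16,27),[15,26),[14,25),[13,24),[12,23); WM=19; [0,11) fires=4 [1,12) fires=4 [2,13) fires=4 [3,14) fires=8 [4,15) fires=8 [5,16) fires=8 [6,17) fires=8 [7,18) fires=8 [8,19) fires=8
i=3 t=26 v=6: → [26,37),[25,36),[24,35),[23,34),[22,33),[21,32),[20,31),[19,30),[18,29),[17,28),[16,27); WM=19
i=4 t=27 v=5: → [27,38),[26,37),[25,36),[24,35),[23,34),[22,33),[21,32),[20,31),[19,30),[18,29),[17,28); WM=19
i=5 t=14 v=1: DROP (t<19-3); WM=24; [9,20) fires=8 [10,21) fires=8 [11,22) fires=8 [12,23) fires=8 [13,24) fires=8
i=6 t=28 v=6: → [28,39),[27,38),[26,37),[25,36),[24,35),[23,34),[22,33),[21,32),[20,31),[19,30),[18,29); WM=24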